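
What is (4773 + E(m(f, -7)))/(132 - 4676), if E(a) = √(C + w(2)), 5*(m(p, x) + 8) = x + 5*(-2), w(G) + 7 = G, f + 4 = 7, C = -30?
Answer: -4773/4544 - I*√35/4544 ≈ -1.0504 - 0.001302*I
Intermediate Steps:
f = 3 (f = -4 + 7 = 3)
w(G) = -7 + G
m(p, x) = -10 + x/5 (m(p, x) = -8 + (x + 5*(-2))/5 = -8 + (x - 10)/5 = -8 + (-10 + x)/5 = -8 + (-2 + x/5) = -10 + x/5)
E(a) = I*√35 (E(a) = √(-30 + (-7 + 2)) = √(-30 - 5) = √(-35) = I*√35)
(4773 + E(m(f, -7)))/(132 - 4676) = (4773 + I*√35)/(132 - 4676) = (4773 + I*√35)/(-4544) = (4773 + I*√35)*(-1/4544) = -4773/4544 - I*√35/4544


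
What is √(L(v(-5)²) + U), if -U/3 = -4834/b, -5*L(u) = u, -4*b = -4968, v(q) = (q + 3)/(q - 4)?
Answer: √12497395/1035 ≈ 3.4156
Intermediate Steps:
v(q) = (3 + q)/(-4 + q)
b = 1242 (b = -¼*(-4968) = 1242)
L(u) = -u/5
U = 2417/207 (U = -(-14502)/1242 = -3*(-2417/621) = 2417/207 ≈ 11.676)
√(L(v(-5)²) + U) = √(-(3 - 5)²/(-4 - 5)²/5 + 2417/207) = √(-(-2/(-9))²/5 + 2417/207) = √(-(-⅑*(-2))²/5 + 2417/207) = √(-(2/9)²/5 + 2417/207) = √(-⅕*4/81 + 2417/207) = √(-4/405 + 2417/207) = √(108673/9315) = √12497395/1035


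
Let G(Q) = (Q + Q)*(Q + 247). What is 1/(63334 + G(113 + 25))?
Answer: 1/169594 ≈ 5.8964e-6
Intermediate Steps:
G(Q) = 2*Q*(247 + Q) (G(Q) = (2*Q)*(247 + Q) = 2*Q*(247 + Q))
1/(63334 + G(113 + 25)) = 1/(63334 + 2*(113 + 25)*(247 + (113 + 25))) = 1/(63334 + 2*138*(247 + 138)) = 1/(63334 + 2*138*385) = 1/(63334 + 106260) = 1/169594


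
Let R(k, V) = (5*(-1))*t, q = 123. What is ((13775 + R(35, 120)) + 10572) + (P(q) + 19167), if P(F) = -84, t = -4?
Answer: 43450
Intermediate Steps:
R(k, V) = 20 (R(k, V) = (5*(-1))*(-4) = -5*(-4) = 20)
((13775 + R(35, 120)) + 10572) + (P(q) + 19167) = ((13775 + 20) + 10572) + (-84 + 19167) = (13795 + 10572) + 19083 = 24367 + 19083 = 43450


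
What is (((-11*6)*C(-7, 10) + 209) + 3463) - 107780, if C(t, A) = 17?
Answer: -105230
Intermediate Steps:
(((-11*6)*C(-7, 10) + 209) + 3463) - 107780 = ((-11*6*17 + 209) + 3463) - 107780 = ((-66*17 + 209) + 3463) - 107780 = ((-1122 + 209) + 3463) - 107780 = (-913 + 3463) - 107780 = 2550 - 107780 = -105230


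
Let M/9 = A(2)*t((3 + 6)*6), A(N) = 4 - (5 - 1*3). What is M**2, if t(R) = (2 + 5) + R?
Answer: 1205604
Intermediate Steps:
A(N) = 2 (A(N) = 4 - (5 - 3) = 4 - 1*2 = 4 - 2 = 2)
t(R) = 7 + R
M = 1098 (M = 9*(2*(7 + (3 + 6)*6)) = 9*(2*(7 + 9*6)) = 9*(2*(7 + 54)) = 9*(2*61) = 9*122 = 1098)
M**2 = 1098**2 = 1205604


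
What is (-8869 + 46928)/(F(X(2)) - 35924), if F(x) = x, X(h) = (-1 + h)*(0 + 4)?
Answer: -38059/35920 ≈ -1.0595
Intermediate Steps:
X(h) = -4 + 4*h (X(h) = (-1 + h)*4 = -4 + 4*h)
(-8869 + 46928)/(F(X(2)) - 35924) = (-8869 + 46928)/((-4 + 4*2) - 35924) = 38059/((-4 + 8) - 35924) = 38059/(4 - 35924) = 38059/(-35920) = 38059*(-1/35920) = -38059/35920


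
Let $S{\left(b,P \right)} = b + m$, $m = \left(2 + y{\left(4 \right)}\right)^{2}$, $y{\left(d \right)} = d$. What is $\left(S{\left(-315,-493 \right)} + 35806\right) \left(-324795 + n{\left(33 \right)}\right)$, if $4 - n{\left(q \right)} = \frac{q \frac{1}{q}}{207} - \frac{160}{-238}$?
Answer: $- \frac{284237081082314}{24633} \approx -1.1539 \cdot 10^{10}$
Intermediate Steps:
$n{\left(q \right)} = \frac{81853}{24633}$ ($n{\left(q \right)} = 4 - \left(\frac{q \frac{1}{q}}{207} - \frac{160}{-238}\right) = 4 - \left(1 \cdot \frac{1}{207} - - \frac{80}{119}\right) = 4 - \left(\frac{1}{207} + \frac{80}{119}\right) = 4 - \frac{16679}{24633} = \frac{81853}{24633}$)
$m = 36$ ($m = \left(2 + 4\right)^{2} = 6^{2} = 36$)
$S{\left(b,P \right)} = 36 + b$ ($S{\left(b,P \right)} = b + 36 = 36 + b$)
$\left(S{\left(-315,-493 \right)} + 35806\right) \left(-324795 + n{\left(33 \right)}\right) = \left(\left(36 - 315\right) + 35806\right) \left(-324795 + \frac{81853}{24633}\right) = \left(-279 + 35806\right) \left(- \frac{8000593382}{24633}\right) = 35527 \left(- \frac{8000593382}{24633}\right) = - \frac{284237081082314}{24633}$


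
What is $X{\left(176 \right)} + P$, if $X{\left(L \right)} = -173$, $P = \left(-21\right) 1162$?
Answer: $-24575$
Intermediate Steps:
$P = -24402$
$X{\left(176 \right)} + P = -173 - 24402 = -24575$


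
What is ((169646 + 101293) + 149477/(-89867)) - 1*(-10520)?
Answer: 25293726476/89867 ≈ 2.8146e+5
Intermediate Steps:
((169646 + 101293) + 149477/(-89867)) - 1*(-10520) = (270939 + 149477*(-1/89867)) + 10520 = (270939 - 149477/89867) + 10520 = 24348325636/89867 + 10520 = 25293726476/89867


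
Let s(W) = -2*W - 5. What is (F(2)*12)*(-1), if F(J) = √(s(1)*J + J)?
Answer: -24*I*√3 ≈ -41.569*I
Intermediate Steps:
s(W) = -5 - 2*W
F(J) = √6*√(-J) (F(J) = √((-5 - 2*1)*J + J) = √((-5 - 2)*J + J) = √(-7*J + J) = √(-6*J) = √6*√(-J))
(F(2)*12)*(-1) = ((√6*√(-1*2))*12)*(-1) = ((√6*√(-2))*12)*(-1) = ((√6*(I*√2))*12)*(-1) = ((2*I*√3)*12)*(-1) = (24*I*√3)*(-1) = -24*I*√3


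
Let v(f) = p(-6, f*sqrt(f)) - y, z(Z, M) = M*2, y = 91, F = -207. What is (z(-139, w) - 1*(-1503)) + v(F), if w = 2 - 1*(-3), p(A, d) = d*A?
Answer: 1422 + 3726*I*sqrt(23) ≈ 1422.0 + 17869.0*I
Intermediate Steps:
p(A, d) = A*d
w = 5 (w = 2 + 3 = 5)
z(Z, M) = 2*M
v(f) = -91 - 6*f**(3/2) (v(f) = -6*f*sqrt(f) - 1*91 = -6*f**(3/2) - 91 = -91 - 6*f**(3/2))
(z(-139, w) - 1*(-1503)) + v(F) = (2*5 - 1*(-1503)) + (-91 - (-3726)*I*sqrt(23)) = (10 + 1503) + (-91 - (-3726)*I*sqrt(23)) = 1513 + (-91 + 3726*I*sqrt(23)) = 1422 + 3726*I*sqrt(23)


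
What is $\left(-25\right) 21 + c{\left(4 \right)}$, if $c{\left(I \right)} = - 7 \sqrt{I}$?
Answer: $-539$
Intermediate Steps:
$\left(-25\right) 21 + c{\left(4 \right)} = \left(-25\right) 21 - 7 \sqrt{4} = -525 - 14 = -539$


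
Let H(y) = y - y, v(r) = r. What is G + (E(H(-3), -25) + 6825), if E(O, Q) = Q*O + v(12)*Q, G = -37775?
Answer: -31250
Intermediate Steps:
H(y) = 0
E(O, Q) = 12*Q + O*Q (E(O, Q) = Q*O + 12*Q = O*Q + 12*Q = 12*Q + O*Q)
G + (E(H(-3), -25) + 6825) = -37775 + (-25*(12 + 0) + 6825) = -37775 + (-25*12 + 6825) = -37775 + (-300 + 6825) = -37775 + 6525 = -31250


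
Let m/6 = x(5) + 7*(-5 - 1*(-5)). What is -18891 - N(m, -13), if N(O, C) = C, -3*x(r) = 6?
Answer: -18878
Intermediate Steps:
x(r) = -2 (x(r) = -1/3*6 = -2)
m = -12 (m = 6*(-2 + 7*(-5 - 1*(-5))) = 6*(-2 + 7*(-5 + 5)) = 6*(-2 + 7*0) = 6*(-2 + 0) = 6*(-2) = -12)
-18891 - N(m, -13) = -18891 - 1*(-13) = -18891 + 13 = -18878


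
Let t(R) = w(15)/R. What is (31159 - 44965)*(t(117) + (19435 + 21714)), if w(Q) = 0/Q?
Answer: -568103094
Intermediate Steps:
w(Q) = 0
t(R) = 0 (t(R) = 0/R = 0)
(31159 - 44965)*(t(117) + (19435 + 21714)) = (31159 - 44965)*(0 + (19435 + 21714)) = -13806*(0 + 41149) = -13806*41149 = -568103094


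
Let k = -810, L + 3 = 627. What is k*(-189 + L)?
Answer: -352350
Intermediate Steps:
L = 624 (L = -3 + 627 = 624)
k*(-189 + L) = -810*(-189 + 624) = -810*435 = -352350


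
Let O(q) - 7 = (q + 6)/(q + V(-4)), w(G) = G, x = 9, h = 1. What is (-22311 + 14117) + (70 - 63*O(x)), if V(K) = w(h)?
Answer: -17319/2 ≈ -8659.5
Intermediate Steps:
V(K) = 1
O(q) = 7 + (6 + q)/(1 + q) (O(q) = 7 + (q + 6)/(q + 1) = 7 + (6 + q)/(1 + q))
(-22311 + 14117) + (70 - 63*O(x)) = (-22311 + 14117) + (70 - 63*(13 + 8*9)/(1 + 9)) = -8194 + (70 - 63*(13 + 72)/10) = -8194 + (70 - 63*85/10) = -8194 + (70 - 63*17/2) = -8194 + (70 - 1071/2) = -8194 - 931/2 = -17319/2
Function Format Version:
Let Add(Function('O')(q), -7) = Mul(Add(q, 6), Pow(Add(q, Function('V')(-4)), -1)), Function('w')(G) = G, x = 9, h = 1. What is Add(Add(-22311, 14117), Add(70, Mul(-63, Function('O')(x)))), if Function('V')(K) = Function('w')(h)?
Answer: Rational(-17319, 2) ≈ -8659.5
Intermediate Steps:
Function('V')(K) = 1
Function('O')(q) = Add(7, Mul(Pow(Add(1, q), -1), Add(6, q))) (Function('O')(q) = Add(7, Mul(Add(q, 6), Pow(Add(q, 1), -1))) = Add(7, Mul(Add(6, q), Pow(Add(1, q), -1))) = Add(7, Mul(Pow(Add(1, q), -1), Add(6, q))))
Add(Add(-22311, 14117), Add(70, Mul(-63, Function('O')(x)))) = Add(Add(-22311, 14117), Add(70, Mul(-63, Mul(Pow(Add(1, 9), -1), Add(13, Mul(8, 9)))))) = Add(-8194, Add(70, Mul(-63, Mul(Pow(10, -1), Add(13, 72))))) = Add(-8194, Add(70, Mul(-63, Mul(Rational(1, 10), 85)))) = Add(-8194, Add(70, Mul(-63, Rational(17, 2)))) = Add(-8194, Add(70, Rational(-1071, 2))) = Add(-8194, Rational(-931, 2)) = Rational(-17319, 2)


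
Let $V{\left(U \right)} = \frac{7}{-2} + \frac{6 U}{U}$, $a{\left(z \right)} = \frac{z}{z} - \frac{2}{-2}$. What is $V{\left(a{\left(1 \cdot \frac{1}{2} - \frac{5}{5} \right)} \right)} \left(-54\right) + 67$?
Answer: $-68$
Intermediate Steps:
$a{\left(z \right)} = 2$ ($a{\left(z \right)} = 1 - -1 = 1 + 1 = 2$)
$V{\left(U \right)} = \frac{5}{2}$ ($V{\left(U \right)} = 7 \left(- \frac{1}{2}\right) + 6 = - \frac{7}{2} + 6 = \frac{5}{2}$)
$V{\left(a{\left(1 \cdot \frac{1}{2} - \frac{5}{5} \right)} \right)} \left(-54\right) + 67 = \frac{5}{2} \left(-54\right) + 67 = -135 + 67 = -68$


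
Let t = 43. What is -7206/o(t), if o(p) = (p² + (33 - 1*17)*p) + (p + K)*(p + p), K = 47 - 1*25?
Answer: -2402/2709 ≈ -0.88667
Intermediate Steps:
K = 22 (K = 47 - 25 = 22)
o(p) = p² + 16*p + 2*p*(22 + p) (o(p) = (p² + (33 - 1*17)*p) + (p + 22)*(p + p) = (p² + (33 - 17)*p) + (22 + p)*(2*p) = (p² + 16*p) + 2*p*(22 + p) = p² + 16*p + 2*p*(22 + p))
-7206/o(t) = -7206*1/(129*(20 + 43)) = -7206/(3*43*63) = -7206/8127 = -7206*1/8127 = -2402/2709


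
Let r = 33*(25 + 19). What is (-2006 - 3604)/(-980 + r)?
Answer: -2805/236 ≈ -11.886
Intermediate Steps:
r = 1452 (r = 33*44 = 1452)
(-2006 - 3604)/(-980 + r) = (-2006 - 3604)/(-980 + 1452) = -5610/472 = -5610*1/472 = -2805/236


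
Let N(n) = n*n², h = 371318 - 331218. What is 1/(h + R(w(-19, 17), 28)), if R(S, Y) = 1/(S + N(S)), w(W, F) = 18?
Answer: 5850/234585001 ≈ 2.4938e-5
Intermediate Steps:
h = 40100
N(n) = n³
R(S, Y) = 1/(S + S³)
1/(h + R(w(-19, 17), 28)) = 1/(40100 + 1/(18 + 18³)) = 1/(40100 + 1/(18 + 5832)) = 1/(40100 + 1/5850) = 1/(234585001/5850) = 5850/234585001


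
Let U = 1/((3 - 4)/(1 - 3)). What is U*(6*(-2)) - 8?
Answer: -32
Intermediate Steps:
U = 2 (U = 1/(-1/(-2)) = 1/(-1*(-1/2)) = 1/(1/2) = 2)
U*(6*(-2)) - 8 = 2*(6*(-2)) - 8 = 2*(-12) - 8 = -24 - 8 = -32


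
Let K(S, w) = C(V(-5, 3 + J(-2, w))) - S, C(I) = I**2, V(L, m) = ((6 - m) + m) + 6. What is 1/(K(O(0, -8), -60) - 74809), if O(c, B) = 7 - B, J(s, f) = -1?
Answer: -1/74680 ≈ -1.3390e-5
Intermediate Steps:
V(L, m) = 12 (V(L, m) = 6 + 6 = 12)
K(S, w) = 144 - S (K(S, w) = 12**2 - S = 144 - S)
1/(K(O(0, -8), -60) - 74809) = 1/((144 - (7 - 1*(-8))) - 74809) = 1/((144 - (7 + 8)) - 74809) = 1/((144 - 1*15) - 74809) = 1/((144 - 15) - 74809) = 1/(129 - 74809) = 1/(-74680) = -1/74680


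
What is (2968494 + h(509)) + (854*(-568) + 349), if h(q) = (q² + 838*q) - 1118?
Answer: 3168276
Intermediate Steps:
h(q) = -1118 + q² + 838*q
(2968494 + h(509)) + (854*(-568) + 349) = (2968494 + (-1118 + 509² + 838*509)) + (854*(-568) + 349) = (2968494 + (-1118 + 259081 + 426542)) + (-485072 + 349) = (2968494 + 684505) - 484723 = 3652999 - 484723 = 3168276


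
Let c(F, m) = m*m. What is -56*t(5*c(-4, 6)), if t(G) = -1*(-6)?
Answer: -336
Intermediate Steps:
c(F, m) = m²
t(G) = 6
-56*t(5*c(-4, 6)) = -56*6 = -336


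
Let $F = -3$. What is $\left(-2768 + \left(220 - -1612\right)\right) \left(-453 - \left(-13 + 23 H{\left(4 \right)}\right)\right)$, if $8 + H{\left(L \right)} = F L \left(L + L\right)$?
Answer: $-1827072$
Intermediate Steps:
$H{\left(L \right)} = -8 - 6 L^{2}$ ($H{\left(L \right)} = -8 + - 3 L \left(L + L\right) = -8 + - 3 L 2 L = -8 - 6 L^{2}$)
$\left(-2768 + \left(220 - -1612\right)\right) \left(-453 - \left(-13 + 23 H{\left(4 \right)}\right)\right) = \left(-2768 + \left(220 - -1612\right)\right) \left(-453 - \left(-13 + 23 \left(-8 - 6 \cdot 4^{2}\right)\right)\right) = \left(-2768 + \left(220 + 1612\right)\right) \left(-453 - \left(-13 + 23 \left(-8 - 96\right)\right)\right) = \left(-2768 + 1832\right) \left(-453 - \left(-13 + 23 \left(-8 - 96\right)\right)\right) = - 936 \left(-453 + \left(\left(-23\right) \left(-104\right) + 13\right)\right) = - 936 \left(-453 + \left(2392 + 13\right)\right) = - 936 \left(-453 + 2405\right) = \left(-936\right) 1952 = -1827072$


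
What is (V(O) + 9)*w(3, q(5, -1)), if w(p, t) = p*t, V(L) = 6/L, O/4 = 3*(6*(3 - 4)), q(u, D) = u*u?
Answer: 2675/4 ≈ 668.75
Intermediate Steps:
q(u, D) = u**2
O = -72 (O = 4*(3*(6*(3 - 4))) = 4*(3*(6*(-1))) = 4*(3*(-6)) = 4*(-18) = -72)
(V(O) + 9)*w(3, q(5, -1)) = (6/(-72) + 9)*(3*5**2) = (6*(-1/72) + 9)*(3*25) = (-1/12 + 9)*75 = (107/12)*75 = 2675/4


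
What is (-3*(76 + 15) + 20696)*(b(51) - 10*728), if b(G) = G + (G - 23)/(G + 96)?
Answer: -3100313515/21 ≈ -1.4763e+8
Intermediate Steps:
b(G) = G + (-23 + G)/(96 + G)
(-3*(76 + 15) + 20696)*(b(51) - 10*728) = (-3*(76 + 15) + 20696)*((-23 + 51² + 97*51)/(96 + 51) - 10*728) = (-3*91 + 20696)*((-23 + 2601 + 4947)/147 - 7280) = (-273 + 20696)*((1/147)*7525 - 7280) = 20423*(1075/21 - 7280) = 20423*(-151805/21) = -3100313515/21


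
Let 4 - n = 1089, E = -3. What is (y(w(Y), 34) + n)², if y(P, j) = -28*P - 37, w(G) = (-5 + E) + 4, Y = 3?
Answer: 1020100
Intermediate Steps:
n = -1085 (n = 4 - 1*1089 = 4 - 1089 = -1085)
w(G) = -4 (w(G) = (-5 - 3) + 4 = -8 + 4 = -4)
y(P, j) = -37 - 28*P
(y(w(Y), 34) + n)² = ((-37 - 28*(-4)) - 1085)² = ((-37 + 112) - 1085)² = (75 - 1085)² = (-1010)² = 1020100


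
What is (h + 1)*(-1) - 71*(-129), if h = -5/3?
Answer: 27479/3 ≈ 9159.7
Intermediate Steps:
h = -5/3 (h = -5*⅓ = -5/3 ≈ -1.6667)
(h + 1)*(-1) - 71*(-129) = (-5/3 + 1)*(-1) - 71*(-129) = -⅔*(-1) + 9159 = ⅔ + 9159 = 27479/3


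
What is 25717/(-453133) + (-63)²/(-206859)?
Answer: -2372759260/31244879749 ≈ -0.075941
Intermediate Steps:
25717/(-453133) + (-63)²/(-206859) = 25717*(-1/453133) + 3969*(-1/206859) = -25717/453133 - 1323/68953 = -2372759260/31244879749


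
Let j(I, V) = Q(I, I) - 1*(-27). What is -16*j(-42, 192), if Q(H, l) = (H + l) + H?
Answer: 1584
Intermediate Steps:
Q(H, l) = l + 2*H
j(I, V) = 27 + 3*I (j(I, V) = (I + 2*I) - 1*(-27) = 3*I + 27 = 27 + 3*I)
-16*j(-42, 192) = -16*(27 + 3*(-42)) = -16*(27 - 126) = -16*(-99) = 1584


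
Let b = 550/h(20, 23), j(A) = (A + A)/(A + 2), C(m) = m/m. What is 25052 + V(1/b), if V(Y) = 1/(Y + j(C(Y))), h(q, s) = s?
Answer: 29287438/1169 ≈ 25053.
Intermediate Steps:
C(m) = 1
j(A) = 2*A/(2 + A) (j(A) = (2*A)/(2 + A) = 2*A/(2 + A))
b = 550/23 ≈ 23.913
V(Y) = 1/(2/3 + Y) (V(Y) = 1/(Y + 2*1/(2 + 1)) = 1/(Y + 2*1/3) = 1/(Y + 2*1*(1/3)) = 1/(Y + 2/3) = 1/(2/3 + Y))
25052 + V(1/b) = 25052 + 3/(2 + 3/(550/23)) = 25052 + 3/(2 + 3*(23/550)) = 25052 + 3/(2 + 69/550) = 25052 + 3/(1169/550) = 25052 + 3*(550/1169) = 25052 + 1650/1169 = 29287438/1169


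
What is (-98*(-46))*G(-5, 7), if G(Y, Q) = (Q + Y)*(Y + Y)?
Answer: -90160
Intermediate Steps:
G(Y, Q) = 2*Y*(Q + Y) (G(Y, Q) = (Q + Y)*(2*Y) = 2*Y*(Q + Y))
(-98*(-46))*G(-5, 7) = (-98*(-46))*(2*(-5)*(7 - 5)) = 4508*(2*(-5)*2) = 4508*(-20) = -90160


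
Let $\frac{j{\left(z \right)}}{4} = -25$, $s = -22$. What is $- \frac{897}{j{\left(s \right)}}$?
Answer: $\frac{897}{100} \approx 8.97$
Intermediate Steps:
$j{\left(z \right)} = -100$ ($j{\left(z \right)} = 4 \left(-25\right) = -100$)
$- \frac{897}{j{\left(s \right)}} = - \frac{897}{-100} = \left(-897\right) \left(- \frac{1}{100}\right) = \frac{897}{100}$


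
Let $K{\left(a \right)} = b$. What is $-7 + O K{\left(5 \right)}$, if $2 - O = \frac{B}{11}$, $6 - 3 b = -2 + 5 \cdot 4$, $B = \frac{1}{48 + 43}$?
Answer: $- \frac{15011}{1001} \approx -14.996$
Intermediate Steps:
$B = \frac{1}{91} \approx 0.010989$
$b = -4$ ($b = 2 - \frac{-2 + 5 \cdot 4}{3} = 2 - \frac{-2 + 20}{3} = 2 - 6 = -4$)
$K{\left(a \right)} = -4$
$O = \frac{2001}{1001}$ ($O = 2 - \frac{1}{91 \cdot 11} = 2 - \frac{1}{91} \cdot \frac{1}{11} = 2 - \frac{1}{1001} = \frac{2001}{1001} \approx 1.999$)
$-7 + O K{\left(5 \right)} = -7 + \frac{2001}{1001} \left(-4\right) = -7 - \frac{8004}{1001} = - \frac{15011}{1001}$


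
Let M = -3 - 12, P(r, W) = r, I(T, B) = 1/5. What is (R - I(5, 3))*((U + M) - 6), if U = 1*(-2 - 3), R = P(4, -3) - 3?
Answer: -104/5 ≈ -20.800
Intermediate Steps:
I(T, B) = 1/5
R = 1 (R = 4 - 3 = 1)
M = -15
U = -5 (U = 1*(-5) = -5)
(R - I(5, 3))*((U + M) - 6) = (1 - 1*1/5)*((-5 - 15) - 6) = (1 - 1/5)*(-20 - 6) = (4/5)*(-26) = -104/5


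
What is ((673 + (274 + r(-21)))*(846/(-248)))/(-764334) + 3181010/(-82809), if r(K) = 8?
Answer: -33494939570275/872047004616 ≈ -38.410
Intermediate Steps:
((673 + (274 + r(-21)))*(846/(-248)))/(-764334) + 3181010/(-82809) = ((673 + (274 + 8))*(846/(-248)))/(-764334) + 3181010/(-82809) = ((673 + 282)*(846*(-1/248)))*(-1/764334) + 3181010*(-1/82809) = (955*(-423/124))*(-1/764334) - 3181010/82809 = -403965/124*(-1/764334) - 3181010/82809 = 44885/10530824 - 3181010/82809 = -33494939570275/872047004616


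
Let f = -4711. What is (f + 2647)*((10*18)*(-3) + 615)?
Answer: -154800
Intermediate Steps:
(f + 2647)*((10*18)*(-3) + 615) = (-4711 + 2647)*((10*18)*(-3) + 615) = -2064*(180*(-3) + 615) = -2064*(-540 + 615) = -2064*75 = -154800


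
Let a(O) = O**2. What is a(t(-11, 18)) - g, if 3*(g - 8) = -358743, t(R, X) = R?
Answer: 119694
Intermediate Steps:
g = -119573 (g = 8 + (1/3)*(-358743) = 8 - 119581 = -119573)
a(t(-11, 18)) - g = (-11)**2 - 1*(-119573) = 121 + 119573 = 119694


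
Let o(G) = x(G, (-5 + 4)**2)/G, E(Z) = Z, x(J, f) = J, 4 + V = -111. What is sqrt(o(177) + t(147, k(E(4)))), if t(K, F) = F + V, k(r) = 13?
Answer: I*sqrt(101) ≈ 10.05*I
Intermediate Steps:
V = -115 (V = -4 - 111 = -115)
t(K, F) = -115 + F (t(K, F) = F - 115 = -115 + F)
o(G) = 1 (o(G) = G/G = 1)
sqrt(o(177) + t(147, k(E(4)))) = sqrt(1 + (-115 + 13)) = sqrt(1 - 102) = sqrt(-101) = I*sqrt(101)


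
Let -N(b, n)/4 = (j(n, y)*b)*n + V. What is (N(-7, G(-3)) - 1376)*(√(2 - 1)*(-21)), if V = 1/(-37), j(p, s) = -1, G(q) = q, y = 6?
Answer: 1003800/37 ≈ 27130.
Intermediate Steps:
V = -1/37 ≈ -0.027027
N(b, n) = 4/37 + 4*b*n (N(b, n) = -4*((-b)*n - 1/37) = -4*(-b*n - 1/37) = -4*(-1/37 - b*n) = 4/37 + 4*b*n)
(N(-7, G(-3)) - 1376)*(√(2 - 1)*(-21)) = ((4/37 + 4*(-7)*(-3)) - 1376)*(√(2 - 1)*(-21)) = ((4/37 + 84) - 1376)*(√1*(-21)) = (3112/37 - 1376)*(1*(-21)) = -47800/37*(-21) = 1003800/37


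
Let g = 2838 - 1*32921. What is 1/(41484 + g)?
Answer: 1/11401 ≈ 8.7712e-5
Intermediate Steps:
g = -30083 (g = 2838 - 32921 = -30083)
1/(41484 + g) = 1/(41484 - 30083) = 1/11401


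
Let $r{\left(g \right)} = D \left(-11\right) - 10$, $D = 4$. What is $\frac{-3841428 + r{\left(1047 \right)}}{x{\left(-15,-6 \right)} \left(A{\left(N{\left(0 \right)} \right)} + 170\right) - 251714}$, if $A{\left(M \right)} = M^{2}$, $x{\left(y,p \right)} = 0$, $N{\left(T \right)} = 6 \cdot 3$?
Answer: $\frac{1920741}{125857} \approx 15.261$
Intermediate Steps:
$N{\left(T \right)} = 18$
$r{\left(g \right)} = -54$ ($r{\left(g \right)} = 4 \left(-11\right) - 10 = -44 - 10 = -54$)
$\frac{-3841428 + r{\left(1047 \right)}}{x{\left(-15,-6 \right)} \left(A{\left(N{\left(0 \right)} \right)} + 170\right) - 251714} = \frac{-3841428 - 54}{0 \left(18^{2} + 170\right) - 251714} = - \frac{3841482}{0 \left(324 + 170\right) - 251714} = - \frac{3841482}{0 \cdot 494 - 251714} = - \frac{3841482}{0 - 251714} = - \frac{3841482}{-251714} = \left(-3841482\right) \left(- \frac{1}{251714}\right) = \frac{1920741}{125857}$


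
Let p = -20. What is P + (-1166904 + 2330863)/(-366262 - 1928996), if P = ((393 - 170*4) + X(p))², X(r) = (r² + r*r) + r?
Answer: 557858997683/2295258 ≈ 2.4305e+5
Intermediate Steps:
X(r) = r + 2*r² (X(r) = (r² + r²) + r = 2*r² + r = r + 2*r²)
P = 243049 (P = ((393 - 170*4) - 20*(1 + 2*(-20)))² = ((393 - 680) - 20*(1 - 40))² = (-287 - 20*(-39))² = (-287 + 780)² = 493² = 243049)
P + (-1166904 + 2330863)/(-366262 - 1928996) = 243049 + (-1166904 + 2330863)/(-366262 - 1928996) = 243049 + 1163959/(-2295258) = 243049 + 1163959*(-1/2295258) = 243049 - 1163959/2295258 = 557858997683/2295258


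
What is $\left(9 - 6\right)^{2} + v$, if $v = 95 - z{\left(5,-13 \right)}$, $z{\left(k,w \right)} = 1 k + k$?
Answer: $94$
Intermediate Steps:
$z{\left(k,w \right)} = 2 k$ ($z{\left(k,w \right)} = k + k = 2 k$)
$v = 85$ ($v = 95 - 2 \cdot 5 = 95 - 10 = 85$)
$\left(9 - 6\right)^{2} + v = \left(9 - 6\right)^{2} + 85 = 3^{2} + 85 = 9 + 85 = 94$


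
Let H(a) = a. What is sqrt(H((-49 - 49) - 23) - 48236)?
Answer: 9*I*sqrt(597) ≈ 219.9*I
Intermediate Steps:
sqrt(H((-49 - 49) - 23) - 48236) = sqrt(((-49 - 49) - 23) - 48236) = sqrt((-98 - 23) - 48236) = sqrt(-121 - 48236) = sqrt(-48357) = 9*I*sqrt(597)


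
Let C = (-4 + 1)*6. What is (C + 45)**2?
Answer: 729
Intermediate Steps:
C = -18 (C = -3*6 = -18)
(C + 45)**2 = (-18 + 45)**2 = 27**2 = 729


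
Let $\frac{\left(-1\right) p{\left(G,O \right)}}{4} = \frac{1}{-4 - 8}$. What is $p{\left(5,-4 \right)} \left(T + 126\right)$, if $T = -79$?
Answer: $\frac{47}{3} \approx 15.667$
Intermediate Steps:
$p{\left(G,O \right)} = \frac{1}{3}$ ($p{\left(G,O \right)} = - \frac{4}{-4 - 8} = - \frac{4}{-12} = \left(-4\right) \left(- \frac{1}{12}\right) = \frac{1}{3}$)
$p{\left(5,-4 \right)} \left(T + 126\right) = \frac{-79 + 126}{3} = \frac{1}{3} \cdot 47 = \frac{47}{3}$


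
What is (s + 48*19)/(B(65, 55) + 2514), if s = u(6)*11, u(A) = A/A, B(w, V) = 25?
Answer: 923/2539 ≈ 0.36353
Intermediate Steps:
u(A) = 1
s = 11 (s = 1*11 = 11)
(s + 48*19)/(B(65, 55) + 2514) = (11 + 48*19)/(25 + 2514) = (11 + 912)/2539 = 923*(1/2539) = 923/2539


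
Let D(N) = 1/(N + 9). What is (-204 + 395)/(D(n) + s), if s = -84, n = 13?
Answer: -4202/1847 ≈ -2.2750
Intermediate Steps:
D(N) = 1/(9 + N)
(-204 + 395)/(D(n) + s) = (-204 + 395)/(1/(9 + 13) - 84) = 191/(1/22 - 84) = 191/(-1847/22) = 191*(-22/1847) = -4202/1847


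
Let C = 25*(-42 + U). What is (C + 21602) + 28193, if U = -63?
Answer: 47170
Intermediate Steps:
C = -2625 (C = 25*(-42 - 63) = 25*(-105) = -2625)
(C + 21602) + 28193 = (-2625 + 21602) + 28193 = 18977 + 28193 = 47170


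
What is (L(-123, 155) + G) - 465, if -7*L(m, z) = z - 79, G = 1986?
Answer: 10571/7 ≈ 1510.1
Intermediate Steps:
L(m, z) = 79/7 - z/7 (L(m, z) = -(z - 79)/7 = -(-79 + z)/7 = 79/7 - z/7)
(L(-123, 155) + G) - 465 = ((79/7 - ⅐*155) + 1986) - 465 = ((79/7 - 155/7) + 1986) - 465 = (-76/7 + 1986) - 465 = 13826/7 - 465 = 10571/7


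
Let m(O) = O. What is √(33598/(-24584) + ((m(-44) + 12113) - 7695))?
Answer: √165168860857/6146 ≈ 66.126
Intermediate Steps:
√(33598/(-24584) + ((m(-44) + 12113) - 7695)) = √(33598/(-24584) + ((-44 + 12113) - 7695)) = √(33598*(-1/24584) + (12069 - 7695)) = √(-16799/12292 + 4374) = √(53748409/12292) = √165168860857/6146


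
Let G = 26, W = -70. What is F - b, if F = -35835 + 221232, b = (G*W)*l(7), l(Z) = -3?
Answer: 179937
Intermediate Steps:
b = 5460 (b = (26*(-70))*(-3) = -1820*(-3) = 5460)
F = 185397
F - b = 185397 - 1*5460 = 185397 - 5460 = 179937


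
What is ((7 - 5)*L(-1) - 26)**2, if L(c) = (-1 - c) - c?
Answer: 576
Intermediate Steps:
L(c) = -1 - 2*c
((7 - 5)*L(-1) - 26)**2 = ((7 - 5)*(-1 - 2*(-1)) - 26)**2 = (2*(-1 + 2) - 26)**2 = (2*1 - 26)**2 = (2 - 26)**2 = (-24)**2 = 576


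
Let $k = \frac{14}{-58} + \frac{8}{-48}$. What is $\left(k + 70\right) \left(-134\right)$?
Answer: $- \frac{811303}{87} \approx -9325.3$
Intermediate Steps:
$k = - \frac{71}{174}$ ($k = 14 \left(- \frac{1}{58}\right) + 8 \left(- \frac{1}{48}\right) = - \frac{7}{29} - \frac{1}{6} = - \frac{71}{174} \approx -0.40805$)
$\left(k + 70\right) \left(-134\right) = \left(- \frac{71}{174} + 70\right) \left(-134\right) = \frac{12109}{174} \left(-134\right) = - \frac{811303}{87}$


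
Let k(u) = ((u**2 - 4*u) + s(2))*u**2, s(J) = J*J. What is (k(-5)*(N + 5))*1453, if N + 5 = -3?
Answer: -5339775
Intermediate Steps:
s(J) = J**2
N = -8 (N = -5 - 3 = -8)
k(u) = u**2*(4 + u**2 - 4*u) (k(u) = ((u**2 - 4*u) + 2**2)*u**2 = ((u**2 - 4*u) + 4)*u**2 = (4 + u**2 - 4*u)*u**2 = u**2*(4 + u**2 - 4*u))
(k(-5)*(N + 5))*1453 = (((-5)**2*(4 + (-5)**2 - 4*(-5)))*(-8 + 5))*1453 = ((25*(4 + 25 + 20))*(-3))*1453 = ((25*49)*(-3))*1453 = (1225*(-3))*1453 = -3675*1453 = -5339775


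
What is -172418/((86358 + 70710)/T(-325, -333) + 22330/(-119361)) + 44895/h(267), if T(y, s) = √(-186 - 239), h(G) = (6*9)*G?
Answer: 5*(-76428709409093*I + 2550552094962*√17)/(4806*(-86275*I + 852172434*√17)) ≈ 3.1144 - 22.63*I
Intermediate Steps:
h(G) = 54*G
T(y, s) = 5*I*√17 (T(y, s) = √(-425) = 5*I*√17)
-172418/((86358 + 70710)/T(-325, -333) + 22330/(-119361)) + 44895/h(267) = -172418/((86358 + 70710)/((5*I*√17)) + 22330/(-119361)) + 44895/((54*267)) = -172418/(157068*(-I*√17/85) + 22330*(-1/119361)) + 44895/14418 = -172418/(-157068*I*√17/85 - 2030/10851) + 44895*(1/14418) = -172418/(-2030/10851 - 157068*I*√17/85) + 14965/4806 = 14965/4806 - 172418/(-2030/10851 - 157068*I*√17/85)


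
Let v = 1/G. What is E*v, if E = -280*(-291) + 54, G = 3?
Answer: 27178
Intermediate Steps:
E = 81534 (E = 81480 + 54 = 81534)
v = ⅓ (v = 1/3 = ⅓ ≈ 0.33333)
E*v = 81534*(⅓) = 27178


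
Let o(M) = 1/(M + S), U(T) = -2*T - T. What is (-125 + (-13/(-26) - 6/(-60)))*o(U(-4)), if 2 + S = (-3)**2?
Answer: -622/95 ≈ -6.5474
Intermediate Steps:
S = 7 (S = -2 + (-3)**2 = -2 + 9 = 7)
U(T) = -3*T
o(M) = 1/(7 + M) (o(M) = 1/(M + 7) = 1/(7 + M))
(-125 + (-13/(-26) - 6/(-60)))*o(U(-4)) = (-125 + (-13/(-26) - 6/(-60)))/(7 - 3*(-4)) = (-125 + (-13*(-1/26) - 6*(-1/60)))/(7 + 12) = (-125 + (1/2 + 1/10))/19 = (-125 + 3/5)*(1/19) = -622/5*1/19 = -622/95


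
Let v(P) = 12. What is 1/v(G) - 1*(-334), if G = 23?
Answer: 4009/12 ≈ 334.08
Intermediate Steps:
1/v(G) - 1*(-334) = 1/12 - 1*(-334) = 1/12 + 334 = 4009/12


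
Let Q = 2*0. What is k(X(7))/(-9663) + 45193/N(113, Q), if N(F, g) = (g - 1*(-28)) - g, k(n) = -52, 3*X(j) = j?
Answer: 436701415/270564 ≈ 1614.0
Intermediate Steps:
X(j) = j/3
Q = 0
N(F, g) = 28 (N(F, g) = (g + 28) - g = (28 + g) - g = 28)
k(X(7))/(-9663) + 45193/N(113, Q) = -52/(-9663) + 45193/28 = -52*(-1/9663) + 45193*(1/28) = 52/9663 + 45193/28 = 436701415/270564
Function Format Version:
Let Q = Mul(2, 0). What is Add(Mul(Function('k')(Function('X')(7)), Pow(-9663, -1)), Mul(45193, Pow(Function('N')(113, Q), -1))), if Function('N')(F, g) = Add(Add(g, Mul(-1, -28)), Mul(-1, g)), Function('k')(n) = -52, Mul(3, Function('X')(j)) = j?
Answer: Rational(436701415, 270564) ≈ 1614.0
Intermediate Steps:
Function('X')(j) = Mul(Rational(1, 3), j)
Q = 0
Function('N')(F, g) = 28 (Function('N')(F, g) = Add(Add(g, 28), Mul(-1, g)) = Add(Add(28, g), Mul(-1, g)) = 28)
Add(Mul(Function('k')(Function('X')(7)), Pow(-9663, -1)), Mul(45193, Pow(Function('N')(113, Q), -1))) = Add(Mul(-52, Pow(-9663, -1)), Mul(45193, Pow(28, -1))) = Add(Mul(-52, Rational(-1, 9663)), Mul(45193, Rational(1, 28))) = Add(Rational(52, 9663), Rational(45193, 28)) = Rational(436701415, 270564)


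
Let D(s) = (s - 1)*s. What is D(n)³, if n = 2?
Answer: 8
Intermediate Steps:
D(s) = s*(-1 + s) (D(s) = (-1 + s)*s = s*(-1 + s))
D(n)³ = (2*(-1 + 2))³ = (2*1)³ = 2³ = 8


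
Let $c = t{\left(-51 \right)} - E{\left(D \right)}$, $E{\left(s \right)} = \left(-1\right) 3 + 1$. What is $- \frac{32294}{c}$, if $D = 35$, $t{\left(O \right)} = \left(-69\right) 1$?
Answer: $482$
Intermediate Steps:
$t{\left(O \right)} = -69$
$E{\left(s \right)} = -2$ ($E{\left(s \right)} = -3 + 1 = -2$)
$c = -67$ ($c = -69 - -2 = -69 + 2 = -67$)
$- \frac{32294}{c} = - \frac{32294}{-67} = \left(-32294\right) \left(- \frac{1}{67}\right) = 482$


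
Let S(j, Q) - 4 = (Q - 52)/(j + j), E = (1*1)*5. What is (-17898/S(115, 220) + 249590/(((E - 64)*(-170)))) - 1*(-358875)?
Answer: 335229787/944 ≈ 3.5512e+5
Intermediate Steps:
E = 5 (E = 1*5 = 5)
S(j, Q) = 4 + (-52 + Q)/(2*j) (S(j, Q) = 4 + (Q - 52)/(j + j) = 4 + (-52 + Q)/((2*j)) = 4 + (-52 + Q)*(1/(2*j)) = 4 + (-52 + Q)/(2*j))
(-17898/S(115, 220) + 249590/(((E - 64)*(-170)))) - 1*(-358875) = (-17898*230/(-52 + 220 + 8*115) + 249590/(((5 - 64)*(-170)))) - 1*(-358875) = (-17898*230/(-52 + 220 + 920) + 249590/((-59*(-170)))) + 358875 = (-17898/((1/2)*(1/115)*1088) + 249590/10030) + 358875 = (-17898/544/115 + 249590*(1/10030)) + 358875 = (-17898*115/544 + 24959/1003) + 358875 = (-1029135/272 + 24959/1003) + 358875 = -3548213/944 + 358875 = 335229787/944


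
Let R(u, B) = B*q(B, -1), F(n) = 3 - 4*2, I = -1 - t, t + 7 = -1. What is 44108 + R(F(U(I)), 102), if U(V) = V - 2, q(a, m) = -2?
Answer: 43904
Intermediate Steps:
t = -8 (t = -7 - 1 = -8)
I = 7 (I = -1 - 1*(-8) = -1 + 8 = 7)
U(V) = -2 + V
F(n) = -5 (F(n) = 3 - 8 = -5)
R(u, B) = -2*B (R(u, B) = B*(-2) = -2*B)
44108 + R(F(U(I)), 102) = 44108 - 2*102 = 44108 - 204 = 43904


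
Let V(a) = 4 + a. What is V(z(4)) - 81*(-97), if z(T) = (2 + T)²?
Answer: 7897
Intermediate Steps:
V(z(4)) - 81*(-97) = (4 + (2 + 4)²) - 81*(-97) = (4 + 6²) + 7857 = (4 + 36) + 7857 = 40 + 7857 = 7897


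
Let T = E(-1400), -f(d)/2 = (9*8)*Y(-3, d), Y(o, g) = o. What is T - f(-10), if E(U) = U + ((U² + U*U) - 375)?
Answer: 3917793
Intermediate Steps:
E(U) = -375 + U + 2*U² (E(U) = U + ((U² + U²) - 375) = U + (2*U² - 375) = U + (-375 + 2*U²) = -375 + U + 2*U²)
f(d) = 432 (f(d) = -2*9*8*(-3) = -144*(-3) = -2*(-216) = 432)
T = 3918225 (T = -375 - 1400 + 2*(-1400)² = -375 - 1400 + 2*1960000 = -375 - 1400 + 3920000 = 3918225)
T - f(-10) = 3918225 - 1*432 = 3918225 - 432 = 3917793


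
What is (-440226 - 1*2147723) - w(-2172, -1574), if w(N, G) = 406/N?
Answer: -2810512411/1086 ≈ -2.5879e+6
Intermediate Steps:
(-440226 - 1*2147723) - w(-2172, -1574) = (-440226 - 1*2147723) - 406/(-2172) = (-440226 - 2147723) - 406*(-1)/2172 = -2587949 - 1*(-203/1086) = -2587949 + 203/1086 = -2810512411/1086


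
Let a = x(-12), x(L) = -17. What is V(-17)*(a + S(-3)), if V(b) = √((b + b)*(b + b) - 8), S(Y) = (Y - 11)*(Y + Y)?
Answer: 134*√287 ≈ 2270.1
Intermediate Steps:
S(Y) = 2*Y*(-11 + Y) (S(Y) = (-11 + Y)*(2*Y) = 2*Y*(-11 + Y))
V(b) = √(-8 + 4*b²) (V(b) = √((2*b)*(2*b) - 8) = √(4*b² - 8) = √(-8 + 4*b²))
a = -17
V(-17)*(a + S(-3)) = (2*√(-2 + (-17)²))*(-17 + 2*(-3)*(-11 - 3)) = (2*√(-2 + 289))*(-17 + 2*(-3)*(-14)) = (2*√287)*(-17 + 84) = (2*√287)*67 = 134*√287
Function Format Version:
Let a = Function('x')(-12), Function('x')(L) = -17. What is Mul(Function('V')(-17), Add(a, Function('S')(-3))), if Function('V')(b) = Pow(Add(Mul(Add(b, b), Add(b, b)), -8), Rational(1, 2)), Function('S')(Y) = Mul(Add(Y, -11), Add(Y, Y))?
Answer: Mul(134, Pow(287, Rational(1, 2))) ≈ 2270.1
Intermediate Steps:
Function('S')(Y) = Mul(2, Y, Add(-11, Y)) (Function('S')(Y) = Mul(Add(-11, Y), Mul(2, Y)) = Mul(2, Y, Add(-11, Y)))
Function('V')(b) = Pow(Add(-8, Mul(4, Pow(b, 2))), Rational(1, 2)) (Function('V')(b) = Pow(Add(Mul(Mul(2, b), Mul(2, b)), -8), Rational(1, 2)) = Pow(Add(Mul(4, Pow(b, 2)), -8), Rational(1, 2)) = Pow(Add(-8, Mul(4, Pow(b, 2))), Rational(1, 2)))
a = -17
Mul(Function('V')(-17), Add(a, Function('S')(-3))) = Mul(Mul(2, Pow(Add(-2, Pow(-17, 2)), Rational(1, 2))), Add(-17, Mul(2, -3, Add(-11, -3)))) = Mul(Mul(2, Pow(Add(-2, 289), Rational(1, 2))), Add(-17, Mul(2, -3, -14))) = Mul(Mul(2, Pow(287, Rational(1, 2))), Add(-17, 84)) = Mul(Mul(2, Pow(287, Rational(1, 2))), 67) = Mul(134, Pow(287, Rational(1, 2)))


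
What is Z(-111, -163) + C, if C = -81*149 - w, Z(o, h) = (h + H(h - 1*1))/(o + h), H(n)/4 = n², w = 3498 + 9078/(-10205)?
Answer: -44621722323/2796170 ≈ -15958.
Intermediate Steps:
w = 35688012/10205 (w = 3498 + 9078*(-1/10205) = 3498 - 9078/10205 = 35688012/10205 ≈ 3497.1)
H(n) = 4*n²
Z(o, h) = (h + 4*(-1 + h)²)/(h + o) (Z(o, h) = (h + 4*(h - 1*1)²)/(o + h) = (h + 4*(h - 1)²)/(h + o) = (h + 4*(-1 + h)²)/(h + o))
C = -158852157/10205 (C = -81*149 - 1*35688012/10205 = -12069 - 35688012/10205 = -158852157/10205 ≈ -15566.)
Z(-111, -163) + C = (-163 + 4*(-1 - 163)²)/(-163 - 111) - 158852157/10205 = (-163 + 4*(-164)²)/(-274) - 158852157/10205 = -(-163 + 4*26896)/274 - 158852157/10205 = -(-163 + 107584)/274 - 158852157/10205 = -1/274*107421 - 158852157/10205 = -107421/274 - 158852157/10205 = -44621722323/2796170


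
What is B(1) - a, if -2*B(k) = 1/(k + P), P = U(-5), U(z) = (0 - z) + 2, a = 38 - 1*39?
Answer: 15/16 ≈ 0.93750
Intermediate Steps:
a = -1 (a = 38 - 39 = -1)
U(z) = 2 - z (U(z) = -z + 2 = 2 - z)
P = 7 (P = 2 - 1*(-5) = 2 + 5 = 7)
B(k) = -1/(2*(7 + k)) (B(k) = -1/(2*(k + 7)) = -1/(2*(7 + k)))
B(1) - a = -1/(14 + 2*1) - 1*(-1) = -1/(14 + 2) + 1 = -1/16 + 1 = 15/16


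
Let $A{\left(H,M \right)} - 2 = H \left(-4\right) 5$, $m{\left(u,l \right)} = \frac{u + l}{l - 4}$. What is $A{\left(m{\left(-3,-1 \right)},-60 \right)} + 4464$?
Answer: $4450$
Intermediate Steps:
$m{\left(u,l \right)} = \frac{l + u}{-4 + l}$
$A{\left(H,M \right)} = 2 - 20 H$ ($A{\left(H,M \right)} = 2 + H \left(-4\right) 5 = 2 + - 4 H 5 = 2 - 20 H$)
$A{\left(m{\left(-3,-1 \right)},-60 \right)} + 4464 = \left(2 - 20 \frac{-1 - 3}{-4 - 1}\right) + 4464 = \left(2 - 20 \frac{1}{-5} \left(-4\right)\right) + 4464 = \left(2 - 20 \left(\left(- \frac{1}{5}\right) \left(-4\right)\right)\right) + 4464 = \left(2 - 16\right) + 4464 = -14 + 4464 = 4450$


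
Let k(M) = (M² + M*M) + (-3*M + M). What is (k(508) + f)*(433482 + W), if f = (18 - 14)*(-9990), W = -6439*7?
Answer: 184553313168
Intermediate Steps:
W = -45073
k(M) = -2*M + 2*M² (k(M) = (M² + M²) - 2*M = 2*M² - 2*M = -2*M + 2*M²)
f = -39960 (f = 4*(-9990) = -39960)
(k(508) + f)*(433482 + W) = (2*508*(-1 + 508) - 39960)*(433482 - 45073) = (2*508*507 - 39960)*388409 = (515112 - 39960)*388409 = 475152*388409 = 184553313168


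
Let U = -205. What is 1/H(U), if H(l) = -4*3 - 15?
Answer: -1/27 ≈ -0.037037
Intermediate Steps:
H(l) = -27 (H(l) = -12 - 15 = -27)
1/H(U) = 1/(-27) = -1/27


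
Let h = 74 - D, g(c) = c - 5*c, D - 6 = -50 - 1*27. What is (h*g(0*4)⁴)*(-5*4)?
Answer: 0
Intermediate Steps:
D = -71 (D = 6 + (-50 - 1*27) = 6 + (-50 - 27) = 6 - 77 = -71)
g(c) = -4*c
h = 145 (h = 74 - 1*(-71) = 74 + 71 = 145)
(h*g(0*4)⁴)*(-5*4) = (145*(-0*4)⁴)*(-5*4) = (145*(-4*0)⁴)*(-20) = (145*0⁴)*(-20) = (145*0)*(-20) = 0*(-20) = 0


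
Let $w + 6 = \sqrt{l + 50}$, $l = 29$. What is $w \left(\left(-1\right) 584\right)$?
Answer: $3504 - 584 \sqrt{79} \approx -1686.7$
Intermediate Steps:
$w = -6 + \sqrt{79}$ ($w = -6 + \sqrt{29 + 50} = -6 + \sqrt{79} \approx 2.8882$)
$w \left(\left(-1\right) 584\right) = \left(-6 + \sqrt{79}\right) \left(\left(-1\right) 584\right) = \left(-6 + \sqrt{79}\right) \left(-584\right) = 3504 - 584 \sqrt{79}$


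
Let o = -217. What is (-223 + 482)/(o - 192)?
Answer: -259/409 ≈ -0.63325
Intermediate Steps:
(-223 + 482)/(o - 192) = (-223 + 482)/(-217 - 192) = 259/(-409) = 259*(-1/409) = -259/409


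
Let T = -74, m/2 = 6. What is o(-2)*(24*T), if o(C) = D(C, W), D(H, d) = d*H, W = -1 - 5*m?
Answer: -216672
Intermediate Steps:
m = 12 (m = 2*6 = 12)
W = -61 (W = -1 - 5*12 = -1 - 60 = -61)
D(H, d) = H*d
o(C) = -61*C (o(C) = C*(-61) = -61*C)
o(-2)*(24*T) = (-61*(-2))*(24*(-74)) = 122*(-1776) = -216672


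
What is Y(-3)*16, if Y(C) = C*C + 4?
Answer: 208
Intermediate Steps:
Y(C) = 4 + C**2 (Y(C) = C**2 + 4 = 4 + C**2)
Y(-3)*16 = (4 + (-3)**2)*16 = (4 + 9)*16 = 13*16 = 208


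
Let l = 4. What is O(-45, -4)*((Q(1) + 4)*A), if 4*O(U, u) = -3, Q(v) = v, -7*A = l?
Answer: 15/7 ≈ 2.1429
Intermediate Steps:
A = -4/7 (A = -⅐*4 = -4/7 ≈ -0.57143)
O(U, u) = -¾ (O(U, u) = (¼)*(-3) = -¾)
O(-45, -4)*((Q(1) + 4)*A) = -3*(1 + 4)*(-4)/(4*7) = -15*(-4)/(4*7) = -¾*(-20/7) = 15/7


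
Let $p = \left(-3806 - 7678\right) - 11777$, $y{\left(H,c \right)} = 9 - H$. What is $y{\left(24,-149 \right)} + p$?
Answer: $-23276$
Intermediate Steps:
$p = -23261$ ($p = -11484 - 11777 = -23261$)
$y{\left(24,-149 \right)} + p = \left(9 - 24\right) - 23261 = -15 - 23261 = -23276$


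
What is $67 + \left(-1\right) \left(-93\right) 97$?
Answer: $9088$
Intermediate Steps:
$67 + \left(-1\right) \left(-93\right) 97 = 67 + 93 \cdot 97 = 67 + 9021 = 9088$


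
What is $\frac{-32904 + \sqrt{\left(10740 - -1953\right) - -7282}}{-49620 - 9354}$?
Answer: $\frac{5484}{9829} - \frac{5 \sqrt{799}}{58974} \approx 0.55554$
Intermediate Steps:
$\frac{-32904 + \sqrt{\left(10740 - -1953\right) - -7282}}{-49620 - 9354} = \frac{-32904 + \sqrt{\left(10740 + 1953\right) + 7282}}{-58974} = \left(-32904 + \sqrt{12693 + 7282}\right) \left(- \frac{1}{58974}\right) = \left(-32904 + \sqrt{19975}\right) \left(- \frac{1}{58974}\right) = \left(-32904 + 5 \sqrt{799}\right) \left(- \frac{1}{58974}\right) = \frac{5484}{9829} - \frac{5 \sqrt{799}}{58974}$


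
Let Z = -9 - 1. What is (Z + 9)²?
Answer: 1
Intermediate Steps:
Z = -10
(Z + 9)² = (-10 + 9)² = (-1)² = 1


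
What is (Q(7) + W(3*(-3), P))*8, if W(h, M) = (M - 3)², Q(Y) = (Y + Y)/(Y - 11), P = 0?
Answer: 44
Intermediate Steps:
Q(Y) = 2*Y/(-11 + Y) (Q(Y) = (2*Y)/(-11 + Y) = 2*Y/(-11 + Y))
W(h, M) = (-3 + M)²
(Q(7) + W(3*(-3), P))*8 = (2*7/(-11 + 7) + (-3 + 0)²)*8 = (2*7/(-4) + (-3)²)*8 = (2*7*(-¼) + 9)*8 = (-7/2 + 9)*8 = (11/2)*8 = 44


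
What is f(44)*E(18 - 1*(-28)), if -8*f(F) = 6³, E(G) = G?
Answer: -1242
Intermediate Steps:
f(F) = -27 (f(F) = -⅛*6³ = -⅛*216 = -27)
f(44)*E(18 - 1*(-28)) = -27*(18 - 1*(-28)) = -27*(18 + 28) = -27*46 = -1242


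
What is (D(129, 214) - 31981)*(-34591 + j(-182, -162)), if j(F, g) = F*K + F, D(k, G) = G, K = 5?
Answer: 1133541861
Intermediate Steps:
j(F, g) = 6*F (j(F, g) = F*5 + F = 5*F + F = 6*F)
(D(129, 214) - 31981)*(-34591 + j(-182, -162)) = (214 - 31981)*(-34591 + 6*(-182)) = -31767*(-34591 - 1092) = -31767*(-35683) = 1133541861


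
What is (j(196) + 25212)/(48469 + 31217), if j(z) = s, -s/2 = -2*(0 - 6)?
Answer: 4198/13281 ≈ 0.31609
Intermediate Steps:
s = -24 (s = -(-4)*(0 - 6) = -(-4)*(-6) = -2*12 = -24)
j(z) = -24
(j(196) + 25212)/(48469 + 31217) = (-24 + 25212)/(48469 + 31217) = 25188/79686 = 25188*(1/79686) = 4198/13281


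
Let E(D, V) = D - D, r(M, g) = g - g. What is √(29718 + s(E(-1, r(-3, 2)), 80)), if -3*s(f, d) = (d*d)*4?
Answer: √190662/3 ≈ 145.55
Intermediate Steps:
r(M, g) = 0
E(D, V) = 0
s(f, d) = -4*d²/3 (s(f, d) = -d*d*4/3 = -d²*4/3 = -4*d²/3)
√(29718 + s(E(-1, r(-3, 2)), 80)) = √(29718 - 4/3*80²) = √(29718 - 4/3*6400) = √(29718 - 25600/3) = √(63554/3) = √190662/3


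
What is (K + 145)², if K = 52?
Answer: 38809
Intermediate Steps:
(K + 145)² = (52 + 145)² = 197² = 38809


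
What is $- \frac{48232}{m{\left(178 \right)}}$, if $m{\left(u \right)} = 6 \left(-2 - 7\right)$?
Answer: $\frac{24116}{27} \approx 893.19$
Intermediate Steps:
$m{\left(u \right)} = -54$ ($m{\left(u \right)} = 6 \left(-9\right) = -54$)
$- \frac{48232}{m{\left(178 \right)}} = - \frac{48232}{-54} = \left(-48232\right) \left(- \frac{1}{54}\right) = \frac{24116}{27}$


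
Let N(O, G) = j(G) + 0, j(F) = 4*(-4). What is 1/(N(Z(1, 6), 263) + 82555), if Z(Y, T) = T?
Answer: 1/82539 ≈ 1.2115e-5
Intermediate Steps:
j(F) = -16
N(O, G) = -16 (N(O, G) = -16 + 0 = -16)
1/(N(Z(1, 6), 263) + 82555) = 1/(-16 + 82555) = 1/82539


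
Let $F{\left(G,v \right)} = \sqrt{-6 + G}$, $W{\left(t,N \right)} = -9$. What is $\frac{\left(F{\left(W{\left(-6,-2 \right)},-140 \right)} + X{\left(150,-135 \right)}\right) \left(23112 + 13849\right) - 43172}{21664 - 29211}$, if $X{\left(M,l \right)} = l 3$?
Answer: $\frac{15012377}{7547} - \frac{36961 i \sqrt{15}}{7547} \approx 1989.2 - 18.968 i$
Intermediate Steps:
$X{\left(M,l \right)} = 3 l$
$\frac{\left(F{\left(W{\left(-6,-2 \right)},-140 \right)} + X{\left(150,-135 \right)}\right) \left(23112 + 13849\right) - 43172}{21664 - 29211} = \frac{\left(\sqrt{-6 - 9} + 3 \left(-135\right)\right) \left(23112 + 13849\right) - 43172}{21664 - 29211} = \frac{\left(\sqrt{-15} - 405\right) 36961 - 43172}{-7547} = \left(\left(i \sqrt{15} - 405\right) 36961 - 43172\right) \left(- \frac{1}{7547}\right) = \left(\left(-405 + i \sqrt{15}\right) 36961 - 43172\right) \left(- \frac{1}{7547}\right) = \left(\left(-14969205 + 36961 i \sqrt{15}\right) - 43172\right) \left(- \frac{1}{7547}\right) = \left(-15012377 + 36961 i \sqrt{15}\right) \left(- \frac{1}{7547}\right) = \frac{15012377}{7547} - \frac{36961 i \sqrt{15}}{7547}$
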